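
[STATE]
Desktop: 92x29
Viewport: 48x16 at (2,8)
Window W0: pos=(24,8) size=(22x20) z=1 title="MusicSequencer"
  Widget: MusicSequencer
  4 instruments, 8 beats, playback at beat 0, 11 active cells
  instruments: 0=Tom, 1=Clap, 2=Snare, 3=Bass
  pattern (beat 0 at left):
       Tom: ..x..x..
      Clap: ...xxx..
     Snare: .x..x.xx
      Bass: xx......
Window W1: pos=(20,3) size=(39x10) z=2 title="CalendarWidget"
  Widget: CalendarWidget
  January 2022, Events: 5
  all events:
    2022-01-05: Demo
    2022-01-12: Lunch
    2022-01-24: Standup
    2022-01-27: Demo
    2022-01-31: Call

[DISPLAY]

                  ┃                1  2         
                  ┃ 3  4  5*  6  7  8  9        
                  ┃10 11 12* 13 14 15 16        
                  ┃17 18 19 20 21 22 23         
                  ┗━━━━━━━━━━━━━━━━━━━━━━━━━━━━━
                      ┃  Clap···███··      ┃    
                      ┃ Snare·█··█·██      ┃    
                      ┃  Bass██······      ┃    
                      ┃                    ┃    
                      ┃                    ┃    
                      ┃                    ┃    
                      ┃                    ┃    
                      ┃                    ┃    
                      ┃                    ┃    
                      ┃                    ┃    
                      ┃                    ┃    


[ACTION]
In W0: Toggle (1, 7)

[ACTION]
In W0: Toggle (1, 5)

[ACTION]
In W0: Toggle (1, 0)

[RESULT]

                  ┃                1  2         
                  ┃ 3  4  5*  6  7  8  9        
                  ┃10 11 12* 13 14 15 16        
                  ┃17 18 19 20 21 22 23         
                  ┗━━━━━━━━━━━━━━━━━━━━━━━━━━━━━
                      ┃  Clap█··██··█      ┃    
                      ┃ Snare·█··█·██      ┃    
                      ┃  Bass██······      ┃    
                      ┃                    ┃    
                      ┃                    ┃    
                      ┃                    ┃    
                      ┃                    ┃    
                      ┃                    ┃    
                      ┃                    ┃    
                      ┃                    ┃    
                      ┃                    ┃    


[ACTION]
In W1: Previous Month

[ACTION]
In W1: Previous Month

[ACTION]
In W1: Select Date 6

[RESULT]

                  ┃ 1  2  3  4  5 [ 6]  7       
                  ┃ 8  9 10 11 12 13 14         
                  ┃15 16 17 18 19 20 21         
                  ┃22 23 24 25 26 27 28         
                  ┗━━━━━━━━━━━━━━━━━━━━━━━━━━━━━
                      ┃  Clap█··██··█      ┃    
                      ┃ Snare·█··█·██      ┃    
                      ┃  Bass██······      ┃    
                      ┃                    ┃    
                      ┃                    ┃    
                      ┃                    ┃    
                      ┃                    ┃    
                      ┃                    ┃    
                      ┃                    ┃    
                      ┃                    ┃    
                      ┃                    ┃    


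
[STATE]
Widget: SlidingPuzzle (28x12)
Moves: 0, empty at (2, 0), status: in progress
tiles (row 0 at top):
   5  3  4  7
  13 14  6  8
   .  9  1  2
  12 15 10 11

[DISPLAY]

┌────┬────┬────┬────┐       
│  5 │  3 │  4 │  7 │       
├────┼────┼────┼────┤       
│ 13 │ 14 │  6 │  8 │       
├────┼────┼────┼────┤       
│    │  9 │  1 │  2 │       
├────┼────┼────┼────┤       
│ 12 │ 15 │ 10 │ 11 │       
└────┴────┴────┴────┘       
Moves: 0                    
                            
                            


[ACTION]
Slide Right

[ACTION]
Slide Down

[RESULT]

┌────┬────┬────┬────┐       
│  5 │  3 │  4 │  7 │       
├────┼────┼────┼────┤       
│    │ 14 │  6 │  8 │       
├────┼────┼────┼────┤       
│ 13 │  9 │  1 │  2 │       
├────┼────┼────┼────┤       
│ 12 │ 15 │ 10 │ 11 │       
└────┴────┴────┴────┘       
Moves: 1                    
                            
                            


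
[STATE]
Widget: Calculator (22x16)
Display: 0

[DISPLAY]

                     0
┌───┬───┬───┬───┐     
│ 7 │ 8 │ 9 │ ÷ │     
├───┼───┼───┼───┤     
│ 4 │ 5 │ 6 │ × │     
├───┼───┼───┼───┤     
│ 1 │ 2 │ 3 │ - │     
├───┼───┼───┼───┤     
│ 0 │ . │ = │ + │     
├───┼───┼───┼───┤     
│ C │ MC│ MR│ M+│     
└───┴───┴───┴───┘     
                      
                      
                      
                      


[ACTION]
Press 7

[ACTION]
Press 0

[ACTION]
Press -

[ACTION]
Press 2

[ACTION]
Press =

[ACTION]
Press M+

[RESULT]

                    68
┌───┬───┬───┬───┐     
│ 7 │ 8 │ 9 │ ÷ │     
├───┼───┼───┼───┤     
│ 4 │ 5 │ 6 │ × │     
├───┼───┼───┼───┤     
│ 1 │ 2 │ 3 │ - │     
├───┼───┼───┼───┤     
│ 0 │ . │ = │ + │     
├───┼───┼───┼───┤     
│ C │ MC│ MR│ M+│     
└───┴───┴───┴───┘     
                      
                      
                      
                      


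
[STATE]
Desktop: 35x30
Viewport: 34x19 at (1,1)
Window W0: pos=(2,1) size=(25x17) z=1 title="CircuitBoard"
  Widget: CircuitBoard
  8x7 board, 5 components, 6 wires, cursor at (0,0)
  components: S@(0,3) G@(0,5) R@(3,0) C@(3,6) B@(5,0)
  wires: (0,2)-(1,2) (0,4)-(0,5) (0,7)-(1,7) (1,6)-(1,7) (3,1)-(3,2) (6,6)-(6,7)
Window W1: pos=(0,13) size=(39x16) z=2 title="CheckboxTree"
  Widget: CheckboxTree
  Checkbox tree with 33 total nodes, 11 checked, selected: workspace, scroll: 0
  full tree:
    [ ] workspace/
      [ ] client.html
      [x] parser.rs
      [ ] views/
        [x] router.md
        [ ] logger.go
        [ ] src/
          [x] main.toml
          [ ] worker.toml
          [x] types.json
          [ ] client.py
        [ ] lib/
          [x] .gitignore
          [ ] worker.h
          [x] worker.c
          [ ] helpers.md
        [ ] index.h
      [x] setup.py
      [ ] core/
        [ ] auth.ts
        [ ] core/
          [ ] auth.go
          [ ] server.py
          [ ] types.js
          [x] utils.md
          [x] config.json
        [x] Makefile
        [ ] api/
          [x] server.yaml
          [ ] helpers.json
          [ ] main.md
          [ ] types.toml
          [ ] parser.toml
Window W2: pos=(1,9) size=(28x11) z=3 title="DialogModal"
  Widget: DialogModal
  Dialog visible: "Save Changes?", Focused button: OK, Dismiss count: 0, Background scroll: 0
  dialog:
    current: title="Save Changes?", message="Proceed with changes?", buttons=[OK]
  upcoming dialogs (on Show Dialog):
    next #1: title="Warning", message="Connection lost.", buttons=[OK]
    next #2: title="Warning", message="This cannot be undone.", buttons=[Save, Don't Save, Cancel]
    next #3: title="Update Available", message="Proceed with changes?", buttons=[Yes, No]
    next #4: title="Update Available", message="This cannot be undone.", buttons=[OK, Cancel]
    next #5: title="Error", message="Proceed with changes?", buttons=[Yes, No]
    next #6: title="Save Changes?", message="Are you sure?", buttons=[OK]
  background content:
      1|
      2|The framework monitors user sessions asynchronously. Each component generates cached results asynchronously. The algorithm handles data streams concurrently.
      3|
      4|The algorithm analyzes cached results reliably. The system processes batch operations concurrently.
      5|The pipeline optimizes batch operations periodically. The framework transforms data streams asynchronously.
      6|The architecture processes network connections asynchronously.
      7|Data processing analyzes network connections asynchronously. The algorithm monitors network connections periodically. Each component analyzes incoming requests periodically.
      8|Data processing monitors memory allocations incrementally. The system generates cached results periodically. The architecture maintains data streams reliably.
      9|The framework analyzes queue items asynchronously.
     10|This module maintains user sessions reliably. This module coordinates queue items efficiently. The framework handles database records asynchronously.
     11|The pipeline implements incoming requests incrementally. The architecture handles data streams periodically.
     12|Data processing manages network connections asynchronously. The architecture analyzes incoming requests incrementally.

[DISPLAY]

 ┏━━━━━━━━━━━━━━━━━━━━━━━┓        
 ┃ CircuitBoard          ┃        
 ┠───────────────────────┨        
 ┃   0 1 2 3 4 5 6 7     ┃        
 ┃0  [.]      ·   S   · ─┃        
 ┃            │          ┃        
 ┃1           ·          ┃        
 ┃                       ┃        
┏━━━━━━━━━━━━━━━━━━━━━━━━━━┓      
┃ DialogModal              ┃      
┠──────────────────────────┨      
┃                          ┃      
┃Th┌────────────────────┐se┃━━━━━━
┃  │   Save Changes?    │  ┃      
┃Th│Proceed with changes│ac┃──────
┃Th│        [OK]        │at┃      
┃Th└────────────────────┘es┃      
┃Data processing analyzes n┃      
┗━━━━━━━━━━━━━━━━━━━━━━━━━━┛      


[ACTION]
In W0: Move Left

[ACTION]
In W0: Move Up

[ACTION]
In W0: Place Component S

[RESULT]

 ┏━━━━━━━━━━━━━━━━━━━━━━━┓        
 ┃ CircuitBoard          ┃        
 ┠───────────────────────┨        
 ┃   0 1 2 3 4 5 6 7     ┃        
 ┃0  [S]      ·   S   · ─┃        
 ┃            │          ┃        
 ┃1           ·          ┃        
 ┃                       ┃        
┏━━━━━━━━━━━━━━━━━━━━━━━━━━┓      
┃ DialogModal              ┃      
┠──────────────────────────┨      
┃                          ┃      
┃Th┌────────────────────┐se┃━━━━━━
┃  │   Save Changes?    │  ┃      
┃Th│Proceed with changes│ac┃──────
┃Th│        [OK]        │at┃      
┃Th└────────────────────┘es┃      
┃Data processing analyzes n┃      
┗━━━━━━━━━━━━━━━━━━━━━━━━━━┛      


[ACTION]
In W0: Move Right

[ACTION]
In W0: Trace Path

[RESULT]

 ┏━━━━━━━━━━━━━━━━━━━━━━━┓        
 ┃ CircuitBoard          ┃        
 ┠───────────────────────┨        
 ┃   0 1 2 3 4 5 6 7     ┃        
 ┃0   S  [.]  ·   S   · ─┃        
 ┃            │          ┃        
 ┃1           ·          ┃        
 ┃                       ┃        
┏━━━━━━━━━━━━━━━━━━━━━━━━━━┓      
┃ DialogModal              ┃      
┠──────────────────────────┨      
┃                          ┃      
┃Th┌────────────────────┐se┃━━━━━━
┃  │   Save Changes?    │  ┃      
┃Th│Proceed with changes│ac┃──────
┃Th│        [OK]        │at┃      
┃Th└────────────────────┘es┃      
┃Data processing analyzes n┃      
┗━━━━━━━━━━━━━━━━━━━━━━━━━━┛      


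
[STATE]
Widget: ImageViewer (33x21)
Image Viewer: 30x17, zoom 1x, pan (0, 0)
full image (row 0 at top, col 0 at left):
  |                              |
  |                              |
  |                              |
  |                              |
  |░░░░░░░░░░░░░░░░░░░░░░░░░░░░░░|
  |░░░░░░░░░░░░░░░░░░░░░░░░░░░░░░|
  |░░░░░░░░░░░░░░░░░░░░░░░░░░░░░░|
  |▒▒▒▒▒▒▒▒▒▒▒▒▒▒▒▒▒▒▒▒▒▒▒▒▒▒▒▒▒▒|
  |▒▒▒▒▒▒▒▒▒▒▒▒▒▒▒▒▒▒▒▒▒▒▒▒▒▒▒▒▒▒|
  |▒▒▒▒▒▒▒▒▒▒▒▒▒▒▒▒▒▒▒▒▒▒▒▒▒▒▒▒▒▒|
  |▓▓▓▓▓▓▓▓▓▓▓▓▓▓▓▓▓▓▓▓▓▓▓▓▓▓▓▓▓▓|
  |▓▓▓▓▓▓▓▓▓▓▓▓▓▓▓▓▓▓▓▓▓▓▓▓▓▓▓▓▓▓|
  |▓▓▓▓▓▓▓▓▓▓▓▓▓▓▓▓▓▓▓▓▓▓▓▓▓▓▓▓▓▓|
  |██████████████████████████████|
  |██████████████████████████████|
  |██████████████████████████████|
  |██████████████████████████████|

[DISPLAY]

                                 
                                 
                                 
                                 
░░░░░░░░░░░░░░░░░░░░░░░░░░░░░░   
░░░░░░░░░░░░░░░░░░░░░░░░░░░░░░   
░░░░░░░░░░░░░░░░░░░░░░░░░░░░░░   
▒▒▒▒▒▒▒▒▒▒▒▒▒▒▒▒▒▒▒▒▒▒▒▒▒▒▒▒▒▒   
▒▒▒▒▒▒▒▒▒▒▒▒▒▒▒▒▒▒▒▒▒▒▒▒▒▒▒▒▒▒   
▒▒▒▒▒▒▒▒▒▒▒▒▒▒▒▒▒▒▒▒▒▒▒▒▒▒▒▒▒▒   
▓▓▓▓▓▓▓▓▓▓▓▓▓▓▓▓▓▓▓▓▓▓▓▓▓▓▓▓▓▓   
▓▓▓▓▓▓▓▓▓▓▓▓▓▓▓▓▓▓▓▓▓▓▓▓▓▓▓▓▓▓   
▓▓▓▓▓▓▓▓▓▓▓▓▓▓▓▓▓▓▓▓▓▓▓▓▓▓▓▓▓▓   
██████████████████████████████   
██████████████████████████████   
██████████████████████████████   
██████████████████████████████   
                                 
                                 
                                 
                                 


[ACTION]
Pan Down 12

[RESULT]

▓▓▓▓▓▓▓▓▓▓▓▓▓▓▓▓▓▓▓▓▓▓▓▓▓▓▓▓▓▓   
██████████████████████████████   
██████████████████████████████   
██████████████████████████████   
██████████████████████████████   
                                 
                                 
                                 
                                 
                                 
                                 
                                 
                                 
                                 
                                 
                                 
                                 
                                 
                                 
                                 
                                 


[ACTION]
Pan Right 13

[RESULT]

▓▓▓▓▓▓▓▓▓▓▓▓▓▓▓▓▓                
█████████████████                
█████████████████                
█████████████████                
█████████████████                
                                 
                                 
                                 
                                 
                                 
                                 
                                 
                                 
                                 
                                 
                                 
                                 
                                 
                                 
                                 
                                 


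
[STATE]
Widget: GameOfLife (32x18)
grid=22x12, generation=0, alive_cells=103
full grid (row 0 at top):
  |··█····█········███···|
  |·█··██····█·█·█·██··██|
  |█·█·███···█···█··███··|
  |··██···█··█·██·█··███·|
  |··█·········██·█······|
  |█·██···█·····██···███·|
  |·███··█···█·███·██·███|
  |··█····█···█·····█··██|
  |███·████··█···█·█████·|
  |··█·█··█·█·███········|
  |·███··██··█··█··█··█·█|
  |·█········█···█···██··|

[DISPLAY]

Gen: 0                          
··█····█········███···          
·█··██····█·█·█·██··██          
█·█·███···█···█··███··          
··██···█··█·██·█··███·          
··█·········██·█······          
█·██···█·····██···███·          
·███··█···█·███·██·███          
··█····█···█·····█··██          
███·████··█···█·█████·          
··█·█··█·█·███········          
·███··██··█··█··█··█·█          
·█········█···█···██··          
                                
                                
                                
                                
                                


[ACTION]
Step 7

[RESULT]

Gen: 7                          
███·······███·········          
██···██···█··██·······          
···█·██····██·█·······          
····██·█····██·███····          
·····███···█···█······          
·····██···············          
···········█·······█··          
·········██····█····█·          
····██··█··█···█··█···          
···█······█····█··█···          
····█···██······██····          
········█·············          
                                
                                
                                
                                
                                


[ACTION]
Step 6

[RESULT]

Gen: 13                         
····██···█████········          
···█··█··█······█·····          
····██·······██··█····          
············█····█····          
·······██······█··█···          
······················          
················█·····          
·······█·█···██·█·····          
·······█······█····█··          
········█······██··█··          
················███···          
······················          
                                
                                
                                
                                
                                


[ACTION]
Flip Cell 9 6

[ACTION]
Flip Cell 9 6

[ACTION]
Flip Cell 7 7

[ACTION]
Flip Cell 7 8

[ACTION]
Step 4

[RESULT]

Gen: 17                         
····██·····██·········          
···█··█····█··········          
····██··········██····          
·············█········          
·················█····          
···············██·····          
······················          
······················          
······················          
··················█···          
···················█··          
·················███··          
                                
                                
                                
                                
                                


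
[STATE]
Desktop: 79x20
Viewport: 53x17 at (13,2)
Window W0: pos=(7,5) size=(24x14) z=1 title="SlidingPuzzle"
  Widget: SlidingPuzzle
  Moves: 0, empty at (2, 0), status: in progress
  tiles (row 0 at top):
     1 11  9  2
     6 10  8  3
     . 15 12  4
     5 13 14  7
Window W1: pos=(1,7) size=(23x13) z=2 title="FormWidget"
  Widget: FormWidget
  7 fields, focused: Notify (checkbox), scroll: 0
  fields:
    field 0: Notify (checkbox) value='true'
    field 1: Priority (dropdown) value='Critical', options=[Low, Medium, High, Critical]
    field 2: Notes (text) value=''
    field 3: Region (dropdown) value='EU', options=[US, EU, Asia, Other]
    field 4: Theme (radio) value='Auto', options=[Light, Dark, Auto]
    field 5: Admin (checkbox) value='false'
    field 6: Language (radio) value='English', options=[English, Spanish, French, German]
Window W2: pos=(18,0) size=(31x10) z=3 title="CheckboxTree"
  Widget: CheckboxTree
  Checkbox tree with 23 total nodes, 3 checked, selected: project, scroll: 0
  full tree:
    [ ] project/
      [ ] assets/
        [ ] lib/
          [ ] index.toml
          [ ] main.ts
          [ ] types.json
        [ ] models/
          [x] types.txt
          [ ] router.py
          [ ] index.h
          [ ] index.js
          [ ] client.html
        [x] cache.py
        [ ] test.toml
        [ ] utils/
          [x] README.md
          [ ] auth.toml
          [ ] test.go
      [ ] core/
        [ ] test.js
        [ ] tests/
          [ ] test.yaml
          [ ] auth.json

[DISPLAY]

     ┠─────────────────────────────┨                 
     ┃>[-] project/                ┃                 
     ┃   [-] assets/               ┃                 
━━━━━┃     [ ] lib/                ┃                 
ingPu┃       [ ] index.toml        ┃                 
━━━━━┃       [ ] main.ts           ┃                 
     ┃       [ ] types.json        ┃                 
─────┗━━━━━━━━━━━━━━━━━━━━━━━━━━━━━┛                 
   [x]    ┃────┤ ┃                                   
   [Crit▼]┃  3 │ ┃                                   
   [     ]┃────┤ ┃                                   
   [EU  ▼]┃  4 │ ┃                                   
   ( ) Lig┃────┤ ┃                                   
   [ ]    ┃  7 │ ┃                                   
   (●) Eng┃────┘ ┃                                   
          ┃      ┃                                   
          ┃━━━━━━┛                                   


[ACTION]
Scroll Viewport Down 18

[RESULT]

     ┃>[-] project/                ┃                 
     ┃   [-] assets/               ┃                 
━━━━━┃     [ ] lib/                ┃                 
ingPu┃       [ ] index.toml        ┃                 
━━━━━┃       [ ] main.ts           ┃                 
     ┃       [ ] types.json        ┃                 
─────┗━━━━━━━━━━━━━━━━━━━━━━━━━━━━━┛                 
   [x]    ┃────┤ ┃                                   
   [Crit▼]┃  3 │ ┃                                   
   [     ]┃────┤ ┃                                   
   [EU  ▼]┃  4 │ ┃                                   
   ( ) Lig┃────┤ ┃                                   
   [ ]    ┃  7 │ ┃                                   
   (●) Eng┃────┘ ┃                                   
          ┃      ┃                                   
          ┃━━━━━━┛                                   
━━━━━━━━━━┛                                          


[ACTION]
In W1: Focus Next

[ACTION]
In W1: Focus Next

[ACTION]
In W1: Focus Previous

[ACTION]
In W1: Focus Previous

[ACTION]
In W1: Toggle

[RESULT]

     ┃>[-] project/                ┃                 
     ┃   [-] assets/               ┃                 
━━━━━┃     [ ] lib/                ┃                 
ingPu┃       [ ] index.toml        ┃                 
━━━━━┃       [ ] main.ts           ┃                 
     ┃       [ ] types.json        ┃                 
─────┗━━━━━━━━━━━━━━━━━━━━━━━━━━━━━┛                 
   [ ]    ┃────┤ ┃                                   
   [Crit▼]┃  3 │ ┃                                   
   [     ]┃────┤ ┃                                   
   [EU  ▼]┃  4 │ ┃                                   
   ( ) Lig┃────┤ ┃                                   
   [ ]    ┃  7 │ ┃                                   
   (●) Eng┃────┘ ┃                                   
          ┃      ┃                                   
          ┃━━━━━━┛                                   
━━━━━━━━━━┛                                          


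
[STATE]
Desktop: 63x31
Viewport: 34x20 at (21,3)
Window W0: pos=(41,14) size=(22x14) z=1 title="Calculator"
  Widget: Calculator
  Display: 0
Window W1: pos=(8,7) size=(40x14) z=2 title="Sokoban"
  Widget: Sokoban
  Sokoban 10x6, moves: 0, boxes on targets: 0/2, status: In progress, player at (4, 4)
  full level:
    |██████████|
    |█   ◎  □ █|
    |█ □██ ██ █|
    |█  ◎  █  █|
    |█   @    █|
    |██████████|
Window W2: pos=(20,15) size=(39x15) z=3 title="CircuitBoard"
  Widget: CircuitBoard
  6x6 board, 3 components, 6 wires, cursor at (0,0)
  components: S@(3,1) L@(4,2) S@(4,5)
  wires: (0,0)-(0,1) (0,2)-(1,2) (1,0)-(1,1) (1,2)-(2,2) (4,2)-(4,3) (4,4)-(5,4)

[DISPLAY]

                                  
                                  
                                  
                                  
━━━━━━━━━━━━━━━━━━━━━━━━━━┓       
                          ┃       
──────────────────────────┨       
                          ┃       
                          ┃       
                          ┃       
                          ┃       
                          ┃━━━━━━━
━━━━━━━━━━━━━━━━━━━━━━━━━━━━━━━━━━
 CircuitBoard                     
──────────────────────────────────
   0 1 2 3 4 5                    
0  [.]─ ·   ·                     
            │                     
1   · ─ ·   ·                     
            │                     


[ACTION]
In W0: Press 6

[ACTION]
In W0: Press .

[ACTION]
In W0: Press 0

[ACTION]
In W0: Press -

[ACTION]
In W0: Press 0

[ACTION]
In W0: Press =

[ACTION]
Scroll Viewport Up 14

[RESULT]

                                  
                                  
                                  
                                  
                                  
                                  
                                  
━━━━━━━━━━━━━━━━━━━━━━━━━━┓       
                          ┃       
──────────────────────────┨       
                          ┃       
                          ┃       
                          ┃       
                          ┃       
                          ┃━━━━━━━
━━━━━━━━━━━━━━━━━━━━━━━━━━━━━━━━━━
 CircuitBoard                     
──────────────────────────────────
   0 1 2 3 4 5                    
0  [.]─ ·   ·                     


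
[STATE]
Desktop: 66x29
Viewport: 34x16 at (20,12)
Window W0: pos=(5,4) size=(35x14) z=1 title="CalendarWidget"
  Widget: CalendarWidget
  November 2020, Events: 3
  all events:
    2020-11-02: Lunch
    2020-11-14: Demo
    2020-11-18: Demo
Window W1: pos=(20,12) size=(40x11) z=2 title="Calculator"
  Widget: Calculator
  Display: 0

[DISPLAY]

┏━━━━━━━━━━━━━━━━━━━━━━━━━━━━━━━━━
┃ Calculator                      
┠─────────────────────────────────
┃                                 
┃┌───┬───┬───┬───┐                
┃│ 7 │ 8 │ 9 │ ÷ │                
┃├───┼───┼───┼───┤                
┃│ 4 │ 5 │ 6 │ × │                
┃├───┼───┼───┼───┤                
┃│ 1 │ 2 │ 3 │ - │                
┗━━━━━━━━━━━━━━━━━━━━━━━━━━━━━━━━━
                                  
                                  
                                  
                                  
                                  


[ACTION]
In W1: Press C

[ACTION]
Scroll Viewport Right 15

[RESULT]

━━━━━━━━━━━━━━━━━━━━━━━━━━━┓      
                           ┃      
───────────────────────────┨      
                          0┃      
─┬───┐                     ┃      
 │ ÷ │                     ┃      
─┼───┤                     ┃      
 │ × │                     ┃      
─┼───┤                     ┃      
 │ - │                     ┃      
━━━━━━━━━━━━━━━━━━━━━━━━━━━┛      
                                  
                                  
                                  
                                  
                                  


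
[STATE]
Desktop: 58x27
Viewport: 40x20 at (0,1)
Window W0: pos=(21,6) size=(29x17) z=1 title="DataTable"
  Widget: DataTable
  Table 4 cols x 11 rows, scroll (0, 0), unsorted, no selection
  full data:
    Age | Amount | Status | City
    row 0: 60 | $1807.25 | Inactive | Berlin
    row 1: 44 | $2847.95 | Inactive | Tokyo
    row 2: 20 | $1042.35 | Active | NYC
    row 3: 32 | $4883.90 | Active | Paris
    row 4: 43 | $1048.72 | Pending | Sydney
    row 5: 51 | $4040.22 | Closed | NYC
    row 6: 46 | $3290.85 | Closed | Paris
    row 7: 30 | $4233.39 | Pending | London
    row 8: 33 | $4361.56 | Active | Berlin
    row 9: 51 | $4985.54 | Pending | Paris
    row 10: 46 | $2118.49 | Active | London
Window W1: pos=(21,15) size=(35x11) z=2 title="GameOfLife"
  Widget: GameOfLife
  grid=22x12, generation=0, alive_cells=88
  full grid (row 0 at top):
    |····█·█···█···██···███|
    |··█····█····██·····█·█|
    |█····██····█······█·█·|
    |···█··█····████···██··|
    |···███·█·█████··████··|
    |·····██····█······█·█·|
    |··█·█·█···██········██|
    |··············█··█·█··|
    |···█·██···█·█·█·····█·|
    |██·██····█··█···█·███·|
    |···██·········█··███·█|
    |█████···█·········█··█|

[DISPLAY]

                                        
                                        
                                        
                                        
                                        
                     ┏━━━━━━━━━━━━━━━━━━
                     ┃ DataTable        
                     ┠──────────────────
                     ┃Age│Amount  │Statu
                     ┃───┼────────┼─────
                     ┃60 │$1807.25│Inact
                     ┃44 │$2847.95│Inact
                     ┃20 │$1042.35│Activ
                     ┃32 │$4883.90│Activ
                     ┏━━━━━━━━━━━━━━━━━━
                     ┃ GameOfLife       
                     ┠──────────────────
                     ┃Gen: 0            
                     ┃···█··█····████···
                     ┃···███·█·█████··██


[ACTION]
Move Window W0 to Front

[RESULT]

                                        
                                        
                                        
                                        
                                        
                     ┏━━━━━━━━━━━━━━━━━━
                     ┃ DataTable        
                     ┠──────────────────
                     ┃Age│Amount  │Statu
                     ┃───┼────────┼─────
                     ┃60 │$1807.25│Inact
                     ┃44 │$2847.95│Inact
                     ┃20 │$1042.35│Activ
                     ┃32 │$4883.90│Activ
                     ┃43 │$1048.72│Pendi
                     ┃51 │$4040.22│Close
                     ┃46 │$3290.85│Close
                     ┃30 │$4233.39│Pendi
                     ┃33 │$4361.56│Activ
                     ┃51 │$4985.54│Pendi


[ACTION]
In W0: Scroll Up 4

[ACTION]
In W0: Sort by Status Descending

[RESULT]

                                        
                                        
                                        
                                        
                                        
                     ┏━━━━━━━━━━━━━━━━━━
                     ┃ DataTable        
                     ┠──────────────────
                     ┃Age│Amount  │Statu
                     ┃───┼────────┼─────
                     ┃43 │$1048.72│Pendi
                     ┃30 │$4233.39│Pendi
                     ┃51 │$4985.54│Pendi
                     ┃60 │$1807.25│Inact
                     ┃44 │$2847.95│Inact
                     ┃51 │$4040.22│Close
                     ┃46 │$3290.85│Close
                     ┃20 │$1042.35│Activ
                     ┃32 │$4883.90│Activ
                     ┃33 │$4361.56│Activ


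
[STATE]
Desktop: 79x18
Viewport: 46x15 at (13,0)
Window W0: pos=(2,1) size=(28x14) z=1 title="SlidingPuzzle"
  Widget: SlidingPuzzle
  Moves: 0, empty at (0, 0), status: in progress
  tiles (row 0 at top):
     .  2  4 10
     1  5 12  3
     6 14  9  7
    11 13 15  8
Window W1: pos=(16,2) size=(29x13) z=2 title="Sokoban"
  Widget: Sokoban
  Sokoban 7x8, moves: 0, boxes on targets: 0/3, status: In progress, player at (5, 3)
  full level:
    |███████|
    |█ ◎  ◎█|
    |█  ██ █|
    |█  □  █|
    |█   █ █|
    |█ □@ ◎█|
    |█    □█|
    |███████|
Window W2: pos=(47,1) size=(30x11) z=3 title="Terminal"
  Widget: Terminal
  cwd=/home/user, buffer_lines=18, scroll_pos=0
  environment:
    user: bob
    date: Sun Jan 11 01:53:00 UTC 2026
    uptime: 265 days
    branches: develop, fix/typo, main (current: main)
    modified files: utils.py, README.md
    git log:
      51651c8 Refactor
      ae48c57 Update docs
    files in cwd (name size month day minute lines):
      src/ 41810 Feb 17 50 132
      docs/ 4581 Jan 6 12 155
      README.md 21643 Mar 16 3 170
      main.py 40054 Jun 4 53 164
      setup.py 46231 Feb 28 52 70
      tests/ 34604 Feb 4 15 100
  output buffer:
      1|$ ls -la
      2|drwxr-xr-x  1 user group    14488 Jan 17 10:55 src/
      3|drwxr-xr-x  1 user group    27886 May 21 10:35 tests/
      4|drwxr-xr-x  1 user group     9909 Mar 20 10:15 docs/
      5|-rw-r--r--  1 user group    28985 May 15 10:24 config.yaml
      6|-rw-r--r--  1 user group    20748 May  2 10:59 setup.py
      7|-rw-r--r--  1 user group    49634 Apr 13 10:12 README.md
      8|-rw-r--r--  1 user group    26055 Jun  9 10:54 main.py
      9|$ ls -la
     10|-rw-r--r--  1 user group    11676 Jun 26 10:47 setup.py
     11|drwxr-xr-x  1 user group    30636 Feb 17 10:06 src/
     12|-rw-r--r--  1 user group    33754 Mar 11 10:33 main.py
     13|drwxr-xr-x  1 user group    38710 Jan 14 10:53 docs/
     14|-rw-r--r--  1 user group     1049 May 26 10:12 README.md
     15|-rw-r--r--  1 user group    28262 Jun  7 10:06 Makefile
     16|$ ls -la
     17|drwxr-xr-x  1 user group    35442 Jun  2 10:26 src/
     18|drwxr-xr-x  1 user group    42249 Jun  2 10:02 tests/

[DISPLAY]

                                              
━━━━━━━━━━━━━━━━┓                 ┏━━━━━━━━━━━
zzl┏━━━━━━━━━━━━━━━━━━━━━━━━━━━┓  ┃ Terminal  
───┃ Sokoban                   ┃  ┠───────────
┬──┠───────────────────────────┨  ┃$ ls -la   
│  ┃███████                    ┃  ┃drwxr-xr-x 
┼──┃█ ◎  ◎█                    ┃  ┃drwxr-xr-x 
│ 1┃█  ██ █                    ┃  ┃drwxr-xr-x 
┼──┃█  □  █                    ┃  ┃-rw-r--r-- 
│  ┃█   █ █                    ┃  ┃-rw-r--r-- 
┼──┃█ □@ ◎█                    ┃  ┃-rw-r--r-- 
│ 1┃█    □█                    ┃  ┗━━━━━━━━━━━
┴──┃███████                    ┃              
   ┃Moves: 0  0/3              ┃              
━━━┗━━━━━━━━━━━━━━━━━━━━━━━━━━━┛              


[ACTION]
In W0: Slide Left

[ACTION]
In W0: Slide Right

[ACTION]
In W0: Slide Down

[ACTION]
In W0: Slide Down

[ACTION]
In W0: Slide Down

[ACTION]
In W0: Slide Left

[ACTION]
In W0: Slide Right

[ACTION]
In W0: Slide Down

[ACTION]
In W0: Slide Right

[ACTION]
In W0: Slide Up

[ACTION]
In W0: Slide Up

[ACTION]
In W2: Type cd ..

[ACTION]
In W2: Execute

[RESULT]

                                              
━━━━━━━━━━━━━━━━┓                 ┏━━━━━━━━━━━
zzl┏━━━━━━━━━━━━━━━━━━━━━━━━━━━┓  ┃ Terminal  
───┃ Sokoban                   ┃  ┠───────────
┬──┠───────────────────────────┨  ┃-rw-r--r-- 
│  ┃███████                    ┃  ┃$ ls -la   
┼──┃█ ◎  ◎█                    ┃  ┃drwxr-xr-x 
│ 1┃█  ██ █                    ┃  ┃drwxr-xr-x 
┼──┃█  □  █                    ┃  ┃$ cd ..    
│  ┃█   █ █                    ┃  ┃           
┼──┃█ □@ ◎█                    ┃  ┃$ █        
│ 1┃█    □█                    ┃  ┗━━━━━━━━━━━
┴──┃███████                    ┃              
   ┃Moves: 0  0/3              ┃              
━━━┗━━━━━━━━━━━━━━━━━━━━━━━━━━━┛              
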